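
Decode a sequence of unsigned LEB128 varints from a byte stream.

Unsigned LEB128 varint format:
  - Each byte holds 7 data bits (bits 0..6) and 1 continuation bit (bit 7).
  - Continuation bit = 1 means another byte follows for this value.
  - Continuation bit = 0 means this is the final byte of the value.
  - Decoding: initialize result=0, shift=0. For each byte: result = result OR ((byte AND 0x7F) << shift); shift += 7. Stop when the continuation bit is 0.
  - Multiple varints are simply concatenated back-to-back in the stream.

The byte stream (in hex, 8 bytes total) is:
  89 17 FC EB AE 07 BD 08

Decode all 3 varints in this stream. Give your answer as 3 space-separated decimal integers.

Answer: 2953 15447548 1085

Derivation:
  byte[0]=0x89 cont=1 payload=0x09=9: acc |= 9<<0 -> acc=9 shift=7
  byte[1]=0x17 cont=0 payload=0x17=23: acc |= 23<<7 -> acc=2953 shift=14 [end]
Varint 1: bytes[0:2] = 89 17 -> value 2953 (2 byte(s))
  byte[2]=0xFC cont=1 payload=0x7C=124: acc |= 124<<0 -> acc=124 shift=7
  byte[3]=0xEB cont=1 payload=0x6B=107: acc |= 107<<7 -> acc=13820 shift=14
  byte[4]=0xAE cont=1 payload=0x2E=46: acc |= 46<<14 -> acc=767484 shift=21
  byte[5]=0x07 cont=0 payload=0x07=7: acc |= 7<<21 -> acc=15447548 shift=28 [end]
Varint 2: bytes[2:6] = FC EB AE 07 -> value 15447548 (4 byte(s))
  byte[6]=0xBD cont=1 payload=0x3D=61: acc |= 61<<0 -> acc=61 shift=7
  byte[7]=0x08 cont=0 payload=0x08=8: acc |= 8<<7 -> acc=1085 shift=14 [end]
Varint 3: bytes[6:8] = BD 08 -> value 1085 (2 byte(s))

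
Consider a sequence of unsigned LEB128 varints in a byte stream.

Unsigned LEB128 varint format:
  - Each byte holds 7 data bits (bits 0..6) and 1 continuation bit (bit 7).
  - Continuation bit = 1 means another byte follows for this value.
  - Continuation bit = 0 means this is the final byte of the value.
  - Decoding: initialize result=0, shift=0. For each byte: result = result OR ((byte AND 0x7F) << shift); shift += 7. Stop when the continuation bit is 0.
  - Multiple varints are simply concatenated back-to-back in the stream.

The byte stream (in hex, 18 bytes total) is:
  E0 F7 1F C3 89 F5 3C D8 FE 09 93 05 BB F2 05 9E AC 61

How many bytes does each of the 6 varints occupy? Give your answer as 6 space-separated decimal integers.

  byte[0]=0xE0 cont=1 payload=0x60=96: acc |= 96<<0 -> acc=96 shift=7
  byte[1]=0xF7 cont=1 payload=0x77=119: acc |= 119<<7 -> acc=15328 shift=14
  byte[2]=0x1F cont=0 payload=0x1F=31: acc |= 31<<14 -> acc=523232 shift=21 [end]
Varint 1: bytes[0:3] = E0 F7 1F -> value 523232 (3 byte(s))
  byte[3]=0xC3 cont=1 payload=0x43=67: acc |= 67<<0 -> acc=67 shift=7
  byte[4]=0x89 cont=1 payload=0x09=9: acc |= 9<<7 -> acc=1219 shift=14
  byte[5]=0xF5 cont=1 payload=0x75=117: acc |= 117<<14 -> acc=1918147 shift=21
  byte[6]=0x3C cont=0 payload=0x3C=60: acc |= 60<<21 -> acc=127747267 shift=28 [end]
Varint 2: bytes[3:7] = C3 89 F5 3C -> value 127747267 (4 byte(s))
  byte[7]=0xD8 cont=1 payload=0x58=88: acc |= 88<<0 -> acc=88 shift=7
  byte[8]=0xFE cont=1 payload=0x7E=126: acc |= 126<<7 -> acc=16216 shift=14
  byte[9]=0x09 cont=0 payload=0x09=9: acc |= 9<<14 -> acc=163672 shift=21 [end]
Varint 3: bytes[7:10] = D8 FE 09 -> value 163672 (3 byte(s))
  byte[10]=0x93 cont=1 payload=0x13=19: acc |= 19<<0 -> acc=19 shift=7
  byte[11]=0x05 cont=0 payload=0x05=5: acc |= 5<<7 -> acc=659 shift=14 [end]
Varint 4: bytes[10:12] = 93 05 -> value 659 (2 byte(s))
  byte[12]=0xBB cont=1 payload=0x3B=59: acc |= 59<<0 -> acc=59 shift=7
  byte[13]=0xF2 cont=1 payload=0x72=114: acc |= 114<<7 -> acc=14651 shift=14
  byte[14]=0x05 cont=0 payload=0x05=5: acc |= 5<<14 -> acc=96571 shift=21 [end]
Varint 5: bytes[12:15] = BB F2 05 -> value 96571 (3 byte(s))
  byte[15]=0x9E cont=1 payload=0x1E=30: acc |= 30<<0 -> acc=30 shift=7
  byte[16]=0xAC cont=1 payload=0x2C=44: acc |= 44<<7 -> acc=5662 shift=14
  byte[17]=0x61 cont=0 payload=0x61=97: acc |= 97<<14 -> acc=1594910 shift=21 [end]
Varint 6: bytes[15:18] = 9E AC 61 -> value 1594910 (3 byte(s))

Answer: 3 4 3 2 3 3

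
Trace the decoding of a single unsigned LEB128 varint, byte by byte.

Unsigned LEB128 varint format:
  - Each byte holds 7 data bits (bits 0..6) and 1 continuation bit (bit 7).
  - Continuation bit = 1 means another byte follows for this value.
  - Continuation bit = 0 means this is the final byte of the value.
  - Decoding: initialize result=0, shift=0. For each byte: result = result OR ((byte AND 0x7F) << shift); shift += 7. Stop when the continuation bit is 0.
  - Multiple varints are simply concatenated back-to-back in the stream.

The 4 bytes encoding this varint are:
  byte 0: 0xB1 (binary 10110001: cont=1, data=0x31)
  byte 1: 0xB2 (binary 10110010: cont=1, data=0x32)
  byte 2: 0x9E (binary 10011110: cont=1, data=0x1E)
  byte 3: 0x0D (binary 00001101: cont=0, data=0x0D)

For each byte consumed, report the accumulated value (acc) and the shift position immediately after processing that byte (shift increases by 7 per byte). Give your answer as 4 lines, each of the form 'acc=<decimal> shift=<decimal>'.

Answer: acc=49 shift=7
acc=6449 shift=14
acc=497969 shift=21
acc=27760945 shift=28

Derivation:
byte 0=0xB1: payload=0x31=49, contrib = 49<<0 = 49; acc -> 49, shift -> 7
byte 1=0xB2: payload=0x32=50, contrib = 50<<7 = 6400; acc -> 6449, shift -> 14
byte 2=0x9E: payload=0x1E=30, contrib = 30<<14 = 491520; acc -> 497969, shift -> 21
byte 3=0x0D: payload=0x0D=13, contrib = 13<<21 = 27262976; acc -> 27760945, shift -> 28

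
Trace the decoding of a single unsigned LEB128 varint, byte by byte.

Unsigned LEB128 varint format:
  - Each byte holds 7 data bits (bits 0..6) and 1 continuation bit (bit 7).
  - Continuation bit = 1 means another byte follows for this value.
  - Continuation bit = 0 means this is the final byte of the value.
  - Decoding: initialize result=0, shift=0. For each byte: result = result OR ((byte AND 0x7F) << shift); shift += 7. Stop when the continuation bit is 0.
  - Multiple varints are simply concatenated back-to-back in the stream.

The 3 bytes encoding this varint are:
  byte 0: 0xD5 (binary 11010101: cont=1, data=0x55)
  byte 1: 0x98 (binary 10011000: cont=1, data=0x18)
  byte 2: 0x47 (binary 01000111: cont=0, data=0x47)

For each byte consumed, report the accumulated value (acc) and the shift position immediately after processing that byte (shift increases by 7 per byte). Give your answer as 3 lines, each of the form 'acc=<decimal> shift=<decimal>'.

byte 0=0xD5: payload=0x55=85, contrib = 85<<0 = 85; acc -> 85, shift -> 7
byte 1=0x98: payload=0x18=24, contrib = 24<<7 = 3072; acc -> 3157, shift -> 14
byte 2=0x47: payload=0x47=71, contrib = 71<<14 = 1163264; acc -> 1166421, shift -> 21

Answer: acc=85 shift=7
acc=3157 shift=14
acc=1166421 shift=21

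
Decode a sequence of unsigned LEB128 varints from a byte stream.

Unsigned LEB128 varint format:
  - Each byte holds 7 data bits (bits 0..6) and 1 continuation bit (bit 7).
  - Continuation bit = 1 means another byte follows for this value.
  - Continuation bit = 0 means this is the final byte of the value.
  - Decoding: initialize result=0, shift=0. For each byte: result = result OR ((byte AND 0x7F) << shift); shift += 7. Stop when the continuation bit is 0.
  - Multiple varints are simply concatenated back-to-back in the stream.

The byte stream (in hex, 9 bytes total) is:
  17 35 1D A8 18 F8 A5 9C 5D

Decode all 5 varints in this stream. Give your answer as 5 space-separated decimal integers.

  byte[0]=0x17 cont=0 payload=0x17=23: acc |= 23<<0 -> acc=23 shift=7 [end]
Varint 1: bytes[0:1] = 17 -> value 23 (1 byte(s))
  byte[1]=0x35 cont=0 payload=0x35=53: acc |= 53<<0 -> acc=53 shift=7 [end]
Varint 2: bytes[1:2] = 35 -> value 53 (1 byte(s))
  byte[2]=0x1D cont=0 payload=0x1D=29: acc |= 29<<0 -> acc=29 shift=7 [end]
Varint 3: bytes[2:3] = 1D -> value 29 (1 byte(s))
  byte[3]=0xA8 cont=1 payload=0x28=40: acc |= 40<<0 -> acc=40 shift=7
  byte[4]=0x18 cont=0 payload=0x18=24: acc |= 24<<7 -> acc=3112 shift=14 [end]
Varint 4: bytes[3:5] = A8 18 -> value 3112 (2 byte(s))
  byte[5]=0xF8 cont=1 payload=0x78=120: acc |= 120<<0 -> acc=120 shift=7
  byte[6]=0xA5 cont=1 payload=0x25=37: acc |= 37<<7 -> acc=4856 shift=14
  byte[7]=0x9C cont=1 payload=0x1C=28: acc |= 28<<14 -> acc=463608 shift=21
  byte[8]=0x5D cont=0 payload=0x5D=93: acc |= 93<<21 -> acc=195498744 shift=28 [end]
Varint 5: bytes[5:9] = F8 A5 9C 5D -> value 195498744 (4 byte(s))

Answer: 23 53 29 3112 195498744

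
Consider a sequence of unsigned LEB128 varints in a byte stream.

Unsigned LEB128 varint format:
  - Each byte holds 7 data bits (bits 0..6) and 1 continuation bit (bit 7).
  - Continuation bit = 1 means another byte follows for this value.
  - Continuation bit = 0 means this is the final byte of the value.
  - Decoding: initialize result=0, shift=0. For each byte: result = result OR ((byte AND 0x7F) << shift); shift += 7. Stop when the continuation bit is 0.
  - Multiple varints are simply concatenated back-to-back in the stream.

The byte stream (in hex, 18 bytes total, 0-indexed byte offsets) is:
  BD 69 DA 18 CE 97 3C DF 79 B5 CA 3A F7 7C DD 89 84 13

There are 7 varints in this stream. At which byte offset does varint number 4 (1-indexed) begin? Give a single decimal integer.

Answer: 7

Derivation:
  byte[0]=0xBD cont=1 payload=0x3D=61: acc |= 61<<0 -> acc=61 shift=7
  byte[1]=0x69 cont=0 payload=0x69=105: acc |= 105<<7 -> acc=13501 shift=14 [end]
Varint 1: bytes[0:2] = BD 69 -> value 13501 (2 byte(s))
  byte[2]=0xDA cont=1 payload=0x5A=90: acc |= 90<<0 -> acc=90 shift=7
  byte[3]=0x18 cont=0 payload=0x18=24: acc |= 24<<7 -> acc=3162 shift=14 [end]
Varint 2: bytes[2:4] = DA 18 -> value 3162 (2 byte(s))
  byte[4]=0xCE cont=1 payload=0x4E=78: acc |= 78<<0 -> acc=78 shift=7
  byte[5]=0x97 cont=1 payload=0x17=23: acc |= 23<<7 -> acc=3022 shift=14
  byte[6]=0x3C cont=0 payload=0x3C=60: acc |= 60<<14 -> acc=986062 shift=21 [end]
Varint 3: bytes[4:7] = CE 97 3C -> value 986062 (3 byte(s))
  byte[7]=0xDF cont=1 payload=0x5F=95: acc |= 95<<0 -> acc=95 shift=7
  byte[8]=0x79 cont=0 payload=0x79=121: acc |= 121<<7 -> acc=15583 shift=14 [end]
Varint 4: bytes[7:9] = DF 79 -> value 15583 (2 byte(s))
  byte[9]=0xB5 cont=1 payload=0x35=53: acc |= 53<<0 -> acc=53 shift=7
  byte[10]=0xCA cont=1 payload=0x4A=74: acc |= 74<<7 -> acc=9525 shift=14
  byte[11]=0x3A cont=0 payload=0x3A=58: acc |= 58<<14 -> acc=959797 shift=21 [end]
Varint 5: bytes[9:12] = B5 CA 3A -> value 959797 (3 byte(s))
  byte[12]=0xF7 cont=1 payload=0x77=119: acc |= 119<<0 -> acc=119 shift=7
  byte[13]=0x7C cont=0 payload=0x7C=124: acc |= 124<<7 -> acc=15991 shift=14 [end]
Varint 6: bytes[12:14] = F7 7C -> value 15991 (2 byte(s))
  byte[14]=0xDD cont=1 payload=0x5D=93: acc |= 93<<0 -> acc=93 shift=7
  byte[15]=0x89 cont=1 payload=0x09=9: acc |= 9<<7 -> acc=1245 shift=14
  byte[16]=0x84 cont=1 payload=0x04=4: acc |= 4<<14 -> acc=66781 shift=21
  byte[17]=0x13 cont=0 payload=0x13=19: acc |= 19<<21 -> acc=39912669 shift=28 [end]
Varint 7: bytes[14:18] = DD 89 84 13 -> value 39912669 (4 byte(s))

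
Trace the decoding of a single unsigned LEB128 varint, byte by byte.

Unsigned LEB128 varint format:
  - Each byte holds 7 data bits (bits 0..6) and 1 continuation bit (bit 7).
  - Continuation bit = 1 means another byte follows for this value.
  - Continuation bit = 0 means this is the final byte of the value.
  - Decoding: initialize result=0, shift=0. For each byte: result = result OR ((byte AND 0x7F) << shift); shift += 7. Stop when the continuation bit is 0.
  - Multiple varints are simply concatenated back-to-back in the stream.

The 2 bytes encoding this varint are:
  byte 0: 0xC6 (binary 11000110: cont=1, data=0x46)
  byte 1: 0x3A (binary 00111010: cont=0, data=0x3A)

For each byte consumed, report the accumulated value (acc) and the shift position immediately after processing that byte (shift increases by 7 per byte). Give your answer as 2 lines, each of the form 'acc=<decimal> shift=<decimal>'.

byte 0=0xC6: payload=0x46=70, contrib = 70<<0 = 70; acc -> 70, shift -> 7
byte 1=0x3A: payload=0x3A=58, contrib = 58<<7 = 7424; acc -> 7494, shift -> 14

Answer: acc=70 shift=7
acc=7494 shift=14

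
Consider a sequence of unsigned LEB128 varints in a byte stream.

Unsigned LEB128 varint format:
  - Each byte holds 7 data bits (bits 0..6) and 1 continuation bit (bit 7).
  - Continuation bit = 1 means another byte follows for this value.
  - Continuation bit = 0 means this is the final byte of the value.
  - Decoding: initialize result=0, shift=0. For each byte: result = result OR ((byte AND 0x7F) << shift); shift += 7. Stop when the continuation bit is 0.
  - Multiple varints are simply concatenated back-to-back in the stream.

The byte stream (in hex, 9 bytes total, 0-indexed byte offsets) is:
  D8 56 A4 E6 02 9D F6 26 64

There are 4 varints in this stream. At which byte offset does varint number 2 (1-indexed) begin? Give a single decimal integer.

Answer: 2

Derivation:
  byte[0]=0xD8 cont=1 payload=0x58=88: acc |= 88<<0 -> acc=88 shift=7
  byte[1]=0x56 cont=0 payload=0x56=86: acc |= 86<<7 -> acc=11096 shift=14 [end]
Varint 1: bytes[0:2] = D8 56 -> value 11096 (2 byte(s))
  byte[2]=0xA4 cont=1 payload=0x24=36: acc |= 36<<0 -> acc=36 shift=7
  byte[3]=0xE6 cont=1 payload=0x66=102: acc |= 102<<7 -> acc=13092 shift=14
  byte[4]=0x02 cont=0 payload=0x02=2: acc |= 2<<14 -> acc=45860 shift=21 [end]
Varint 2: bytes[2:5] = A4 E6 02 -> value 45860 (3 byte(s))
  byte[5]=0x9D cont=1 payload=0x1D=29: acc |= 29<<0 -> acc=29 shift=7
  byte[6]=0xF6 cont=1 payload=0x76=118: acc |= 118<<7 -> acc=15133 shift=14
  byte[7]=0x26 cont=0 payload=0x26=38: acc |= 38<<14 -> acc=637725 shift=21 [end]
Varint 3: bytes[5:8] = 9D F6 26 -> value 637725 (3 byte(s))
  byte[8]=0x64 cont=0 payload=0x64=100: acc |= 100<<0 -> acc=100 shift=7 [end]
Varint 4: bytes[8:9] = 64 -> value 100 (1 byte(s))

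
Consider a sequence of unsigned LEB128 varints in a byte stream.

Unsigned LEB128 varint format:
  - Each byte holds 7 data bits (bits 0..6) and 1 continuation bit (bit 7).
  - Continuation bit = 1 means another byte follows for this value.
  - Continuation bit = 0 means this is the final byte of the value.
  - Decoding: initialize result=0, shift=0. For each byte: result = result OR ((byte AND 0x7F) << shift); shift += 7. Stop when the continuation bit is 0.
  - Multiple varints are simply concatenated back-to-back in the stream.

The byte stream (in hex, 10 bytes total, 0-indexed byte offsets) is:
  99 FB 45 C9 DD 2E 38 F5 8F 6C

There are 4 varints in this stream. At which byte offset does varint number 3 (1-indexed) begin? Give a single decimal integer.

Answer: 6

Derivation:
  byte[0]=0x99 cont=1 payload=0x19=25: acc |= 25<<0 -> acc=25 shift=7
  byte[1]=0xFB cont=1 payload=0x7B=123: acc |= 123<<7 -> acc=15769 shift=14
  byte[2]=0x45 cont=0 payload=0x45=69: acc |= 69<<14 -> acc=1146265 shift=21 [end]
Varint 1: bytes[0:3] = 99 FB 45 -> value 1146265 (3 byte(s))
  byte[3]=0xC9 cont=1 payload=0x49=73: acc |= 73<<0 -> acc=73 shift=7
  byte[4]=0xDD cont=1 payload=0x5D=93: acc |= 93<<7 -> acc=11977 shift=14
  byte[5]=0x2E cont=0 payload=0x2E=46: acc |= 46<<14 -> acc=765641 shift=21 [end]
Varint 2: bytes[3:6] = C9 DD 2E -> value 765641 (3 byte(s))
  byte[6]=0x38 cont=0 payload=0x38=56: acc |= 56<<0 -> acc=56 shift=7 [end]
Varint 3: bytes[6:7] = 38 -> value 56 (1 byte(s))
  byte[7]=0xF5 cont=1 payload=0x75=117: acc |= 117<<0 -> acc=117 shift=7
  byte[8]=0x8F cont=1 payload=0x0F=15: acc |= 15<<7 -> acc=2037 shift=14
  byte[9]=0x6C cont=0 payload=0x6C=108: acc |= 108<<14 -> acc=1771509 shift=21 [end]
Varint 4: bytes[7:10] = F5 8F 6C -> value 1771509 (3 byte(s))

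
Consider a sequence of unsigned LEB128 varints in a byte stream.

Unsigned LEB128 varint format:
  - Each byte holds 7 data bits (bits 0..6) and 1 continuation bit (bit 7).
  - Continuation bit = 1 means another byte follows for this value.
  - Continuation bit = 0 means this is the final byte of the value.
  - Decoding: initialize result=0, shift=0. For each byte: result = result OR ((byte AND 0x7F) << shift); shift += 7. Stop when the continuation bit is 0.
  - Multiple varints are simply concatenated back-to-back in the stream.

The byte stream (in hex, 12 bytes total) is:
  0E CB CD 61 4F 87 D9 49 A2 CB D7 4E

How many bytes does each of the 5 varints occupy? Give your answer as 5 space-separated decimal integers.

Answer: 1 3 1 3 4

Derivation:
  byte[0]=0x0E cont=0 payload=0x0E=14: acc |= 14<<0 -> acc=14 shift=7 [end]
Varint 1: bytes[0:1] = 0E -> value 14 (1 byte(s))
  byte[1]=0xCB cont=1 payload=0x4B=75: acc |= 75<<0 -> acc=75 shift=7
  byte[2]=0xCD cont=1 payload=0x4D=77: acc |= 77<<7 -> acc=9931 shift=14
  byte[3]=0x61 cont=0 payload=0x61=97: acc |= 97<<14 -> acc=1599179 shift=21 [end]
Varint 2: bytes[1:4] = CB CD 61 -> value 1599179 (3 byte(s))
  byte[4]=0x4F cont=0 payload=0x4F=79: acc |= 79<<0 -> acc=79 shift=7 [end]
Varint 3: bytes[4:5] = 4F -> value 79 (1 byte(s))
  byte[5]=0x87 cont=1 payload=0x07=7: acc |= 7<<0 -> acc=7 shift=7
  byte[6]=0xD9 cont=1 payload=0x59=89: acc |= 89<<7 -> acc=11399 shift=14
  byte[7]=0x49 cont=0 payload=0x49=73: acc |= 73<<14 -> acc=1207431 shift=21 [end]
Varint 4: bytes[5:8] = 87 D9 49 -> value 1207431 (3 byte(s))
  byte[8]=0xA2 cont=1 payload=0x22=34: acc |= 34<<0 -> acc=34 shift=7
  byte[9]=0xCB cont=1 payload=0x4B=75: acc |= 75<<7 -> acc=9634 shift=14
  byte[10]=0xD7 cont=1 payload=0x57=87: acc |= 87<<14 -> acc=1435042 shift=21
  byte[11]=0x4E cont=0 payload=0x4E=78: acc |= 78<<21 -> acc=165012898 shift=28 [end]
Varint 5: bytes[8:12] = A2 CB D7 4E -> value 165012898 (4 byte(s))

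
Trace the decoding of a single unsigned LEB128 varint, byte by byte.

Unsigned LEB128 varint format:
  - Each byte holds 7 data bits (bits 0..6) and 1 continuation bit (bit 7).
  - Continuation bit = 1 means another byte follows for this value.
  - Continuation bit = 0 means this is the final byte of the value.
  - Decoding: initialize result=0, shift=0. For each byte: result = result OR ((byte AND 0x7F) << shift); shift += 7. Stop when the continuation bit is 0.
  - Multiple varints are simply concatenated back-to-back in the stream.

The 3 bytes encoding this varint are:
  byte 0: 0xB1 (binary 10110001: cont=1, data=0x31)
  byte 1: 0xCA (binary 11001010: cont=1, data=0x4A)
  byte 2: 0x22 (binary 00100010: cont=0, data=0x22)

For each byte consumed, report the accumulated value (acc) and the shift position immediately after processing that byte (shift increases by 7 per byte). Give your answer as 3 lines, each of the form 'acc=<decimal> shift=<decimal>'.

byte 0=0xB1: payload=0x31=49, contrib = 49<<0 = 49; acc -> 49, shift -> 7
byte 1=0xCA: payload=0x4A=74, contrib = 74<<7 = 9472; acc -> 9521, shift -> 14
byte 2=0x22: payload=0x22=34, contrib = 34<<14 = 557056; acc -> 566577, shift -> 21

Answer: acc=49 shift=7
acc=9521 shift=14
acc=566577 shift=21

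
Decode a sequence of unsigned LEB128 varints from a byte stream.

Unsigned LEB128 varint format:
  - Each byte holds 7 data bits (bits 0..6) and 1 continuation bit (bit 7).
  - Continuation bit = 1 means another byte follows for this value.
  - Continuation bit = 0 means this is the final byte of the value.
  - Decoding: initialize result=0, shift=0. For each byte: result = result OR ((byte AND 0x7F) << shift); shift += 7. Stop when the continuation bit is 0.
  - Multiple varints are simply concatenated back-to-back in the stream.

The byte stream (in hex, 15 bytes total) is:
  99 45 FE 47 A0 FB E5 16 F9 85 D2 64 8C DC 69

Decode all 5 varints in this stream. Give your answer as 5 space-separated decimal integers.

Answer: 8857 9214 47807904 211059449 1732108

Derivation:
  byte[0]=0x99 cont=1 payload=0x19=25: acc |= 25<<0 -> acc=25 shift=7
  byte[1]=0x45 cont=0 payload=0x45=69: acc |= 69<<7 -> acc=8857 shift=14 [end]
Varint 1: bytes[0:2] = 99 45 -> value 8857 (2 byte(s))
  byte[2]=0xFE cont=1 payload=0x7E=126: acc |= 126<<0 -> acc=126 shift=7
  byte[3]=0x47 cont=0 payload=0x47=71: acc |= 71<<7 -> acc=9214 shift=14 [end]
Varint 2: bytes[2:4] = FE 47 -> value 9214 (2 byte(s))
  byte[4]=0xA0 cont=1 payload=0x20=32: acc |= 32<<0 -> acc=32 shift=7
  byte[5]=0xFB cont=1 payload=0x7B=123: acc |= 123<<7 -> acc=15776 shift=14
  byte[6]=0xE5 cont=1 payload=0x65=101: acc |= 101<<14 -> acc=1670560 shift=21
  byte[7]=0x16 cont=0 payload=0x16=22: acc |= 22<<21 -> acc=47807904 shift=28 [end]
Varint 3: bytes[4:8] = A0 FB E5 16 -> value 47807904 (4 byte(s))
  byte[8]=0xF9 cont=1 payload=0x79=121: acc |= 121<<0 -> acc=121 shift=7
  byte[9]=0x85 cont=1 payload=0x05=5: acc |= 5<<7 -> acc=761 shift=14
  byte[10]=0xD2 cont=1 payload=0x52=82: acc |= 82<<14 -> acc=1344249 shift=21
  byte[11]=0x64 cont=0 payload=0x64=100: acc |= 100<<21 -> acc=211059449 shift=28 [end]
Varint 4: bytes[8:12] = F9 85 D2 64 -> value 211059449 (4 byte(s))
  byte[12]=0x8C cont=1 payload=0x0C=12: acc |= 12<<0 -> acc=12 shift=7
  byte[13]=0xDC cont=1 payload=0x5C=92: acc |= 92<<7 -> acc=11788 shift=14
  byte[14]=0x69 cont=0 payload=0x69=105: acc |= 105<<14 -> acc=1732108 shift=21 [end]
Varint 5: bytes[12:15] = 8C DC 69 -> value 1732108 (3 byte(s))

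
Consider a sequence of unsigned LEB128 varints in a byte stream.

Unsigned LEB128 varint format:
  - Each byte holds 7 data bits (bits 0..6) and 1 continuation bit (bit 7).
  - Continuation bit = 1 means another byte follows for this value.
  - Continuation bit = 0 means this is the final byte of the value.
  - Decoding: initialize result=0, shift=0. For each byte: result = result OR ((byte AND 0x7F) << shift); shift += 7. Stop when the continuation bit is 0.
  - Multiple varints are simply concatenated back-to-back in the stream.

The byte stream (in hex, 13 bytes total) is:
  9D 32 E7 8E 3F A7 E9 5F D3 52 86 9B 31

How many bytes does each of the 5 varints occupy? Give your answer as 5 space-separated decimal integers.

  byte[0]=0x9D cont=1 payload=0x1D=29: acc |= 29<<0 -> acc=29 shift=7
  byte[1]=0x32 cont=0 payload=0x32=50: acc |= 50<<7 -> acc=6429 shift=14 [end]
Varint 1: bytes[0:2] = 9D 32 -> value 6429 (2 byte(s))
  byte[2]=0xE7 cont=1 payload=0x67=103: acc |= 103<<0 -> acc=103 shift=7
  byte[3]=0x8E cont=1 payload=0x0E=14: acc |= 14<<7 -> acc=1895 shift=14
  byte[4]=0x3F cont=0 payload=0x3F=63: acc |= 63<<14 -> acc=1034087 shift=21 [end]
Varint 2: bytes[2:5] = E7 8E 3F -> value 1034087 (3 byte(s))
  byte[5]=0xA7 cont=1 payload=0x27=39: acc |= 39<<0 -> acc=39 shift=7
  byte[6]=0xE9 cont=1 payload=0x69=105: acc |= 105<<7 -> acc=13479 shift=14
  byte[7]=0x5F cont=0 payload=0x5F=95: acc |= 95<<14 -> acc=1569959 shift=21 [end]
Varint 3: bytes[5:8] = A7 E9 5F -> value 1569959 (3 byte(s))
  byte[8]=0xD3 cont=1 payload=0x53=83: acc |= 83<<0 -> acc=83 shift=7
  byte[9]=0x52 cont=0 payload=0x52=82: acc |= 82<<7 -> acc=10579 shift=14 [end]
Varint 4: bytes[8:10] = D3 52 -> value 10579 (2 byte(s))
  byte[10]=0x86 cont=1 payload=0x06=6: acc |= 6<<0 -> acc=6 shift=7
  byte[11]=0x9B cont=1 payload=0x1B=27: acc |= 27<<7 -> acc=3462 shift=14
  byte[12]=0x31 cont=0 payload=0x31=49: acc |= 49<<14 -> acc=806278 shift=21 [end]
Varint 5: bytes[10:13] = 86 9B 31 -> value 806278 (3 byte(s))

Answer: 2 3 3 2 3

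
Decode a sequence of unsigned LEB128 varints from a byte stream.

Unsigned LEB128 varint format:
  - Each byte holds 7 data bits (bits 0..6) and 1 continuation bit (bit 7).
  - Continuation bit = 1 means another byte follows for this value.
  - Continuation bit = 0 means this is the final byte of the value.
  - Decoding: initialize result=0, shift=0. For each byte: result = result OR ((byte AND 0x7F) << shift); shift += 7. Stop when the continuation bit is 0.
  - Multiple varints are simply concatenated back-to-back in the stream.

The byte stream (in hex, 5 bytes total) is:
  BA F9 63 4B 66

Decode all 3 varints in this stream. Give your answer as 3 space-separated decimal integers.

  byte[0]=0xBA cont=1 payload=0x3A=58: acc |= 58<<0 -> acc=58 shift=7
  byte[1]=0xF9 cont=1 payload=0x79=121: acc |= 121<<7 -> acc=15546 shift=14
  byte[2]=0x63 cont=0 payload=0x63=99: acc |= 99<<14 -> acc=1637562 shift=21 [end]
Varint 1: bytes[0:3] = BA F9 63 -> value 1637562 (3 byte(s))
  byte[3]=0x4B cont=0 payload=0x4B=75: acc |= 75<<0 -> acc=75 shift=7 [end]
Varint 2: bytes[3:4] = 4B -> value 75 (1 byte(s))
  byte[4]=0x66 cont=0 payload=0x66=102: acc |= 102<<0 -> acc=102 shift=7 [end]
Varint 3: bytes[4:5] = 66 -> value 102 (1 byte(s))

Answer: 1637562 75 102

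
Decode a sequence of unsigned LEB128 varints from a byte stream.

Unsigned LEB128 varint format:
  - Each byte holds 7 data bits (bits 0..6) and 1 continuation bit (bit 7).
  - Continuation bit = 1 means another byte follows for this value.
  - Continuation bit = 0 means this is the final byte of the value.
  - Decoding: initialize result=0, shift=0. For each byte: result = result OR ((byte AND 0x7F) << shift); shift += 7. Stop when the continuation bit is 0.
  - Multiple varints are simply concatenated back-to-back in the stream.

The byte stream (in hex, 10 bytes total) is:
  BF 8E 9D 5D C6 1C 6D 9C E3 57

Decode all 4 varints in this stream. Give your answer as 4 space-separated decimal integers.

  byte[0]=0xBF cont=1 payload=0x3F=63: acc |= 63<<0 -> acc=63 shift=7
  byte[1]=0x8E cont=1 payload=0x0E=14: acc |= 14<<7 -> acc=1855 shift=14
  byte[2]=0x9D cont=1 payload=0x1D=29: acc |= 29<<14 -> acc=476991 shift=21
  byte[3]=0x5D cont=0 payload=0x5D=93: acc |= 93<<21 -> acc=195512127 shift=28 [end]
Varint 1: bytes[0:4] = BF 8E 9D 5D -> value 195512127 (4 byte(s))
  byte[4]=0xC6 cont=1 payload=0x46=70: acc |= 70<<0 -> acc=70 shift=7
  byte[5]=0x1C cont=0 payload=0x1C=28: acc |= 28<<7 -> acc=3654 shift=14 [end]
Varint 2: bytes[4:6] = C6 1C -> value 3654 (2 byte(s))
  byte[6]=0x6D cont=0 payload=0x6D=109: acc |= 109<<0 -> acc=109 shift=7 [end]
Varint 3: bytes[6:7] = 6D -> value 109 (1 byte(s))
  byte[7]=0x9C cont=1 payload=0x1C=28: acc |= 28<<0 -> acc=28 shift=7
  byte[8]=0xE3 cont=1 payload=0x63=99: acc |= 99<<7 -> acc=12700 shift=14
  byte[9]=0x57 cont=0 payload=0x57=87: acc |= 87<<14 -> acc=1438108 shift=21 [end]
Varint 4: bytes[7:10] = 9C E3 57 -> value 1438108 (3 byte(s))

Answer: 195512127 3654 109 1438108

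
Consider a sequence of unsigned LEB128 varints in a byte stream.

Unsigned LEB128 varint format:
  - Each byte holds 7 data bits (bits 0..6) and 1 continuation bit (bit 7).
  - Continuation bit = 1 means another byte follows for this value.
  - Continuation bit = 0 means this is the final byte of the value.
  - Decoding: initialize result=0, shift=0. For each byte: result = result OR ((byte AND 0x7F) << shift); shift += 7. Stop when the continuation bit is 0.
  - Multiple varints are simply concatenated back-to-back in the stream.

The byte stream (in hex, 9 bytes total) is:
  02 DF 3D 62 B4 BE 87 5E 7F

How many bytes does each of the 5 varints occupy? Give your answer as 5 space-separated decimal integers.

Answer: 1 2 1 4 1

Derivation:
  byte[0]=0x02 cont=0 payload=0x02=2: acc |= 2<<0 -> acc=2 shift=7 [end]
Varint 1: bytes[0:1] = 02 -> value 2 (1 byte(s))
  byte[1]=0xDF cont=1 payload=0x5F=95: acc |= 95<<0 -> acc=95 shift=7
  byte[2]=0x3D cont=0 payload=0x3D=61: acc |= 61<<7 -> acc=7903 shift=14 [end]
Varint 2: bytes[1:3] = DF 3D -> value 7903 (2 byte(s))
  byte[3]=0x62 cont=0 payload=0x62=98: acc |= 98<<0 -> acc=98 shift=7 [end]
Varint 3: bytes[3:4] = 62 -> value 98 (1 byte(s))
  byte[4]=0xB4 cont=1 payload=0x34=52: acc |= 52<<0 -> acc=52 shift=7
  byte[5]=0xBE cont=1 payload=0x3E=62: acc |= 62<<7 -> acc=7988 shift=14
  byte[6]=0x87 cont=1 payload=0x07=7: acc |= 7<<14 -> acc=122676 shift=21
  byte[7]=0x5E cont=0 payload=0x5E=94: acc |= 94<<21 -> acc=197254964 shift=28 [end]
Varint 4: bytes[4:8] = B4 BE 87 5E -> value 197254964 (4 byte(s))
  byte[8]=0x7F cont=0 payload=0x7F=127: acc |= 127<<0 -> acc=127 shift=7 [end]
Varint 5: bytes[8:9] = 7F -> value 127 (1 byte(s))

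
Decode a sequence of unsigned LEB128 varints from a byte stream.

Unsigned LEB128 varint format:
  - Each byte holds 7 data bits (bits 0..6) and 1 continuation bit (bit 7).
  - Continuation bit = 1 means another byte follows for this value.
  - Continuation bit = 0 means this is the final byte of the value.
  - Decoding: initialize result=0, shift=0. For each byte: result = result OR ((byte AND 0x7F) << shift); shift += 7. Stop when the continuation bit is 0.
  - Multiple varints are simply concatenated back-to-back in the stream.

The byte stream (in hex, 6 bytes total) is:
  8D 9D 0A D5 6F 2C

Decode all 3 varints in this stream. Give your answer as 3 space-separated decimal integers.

Answer: 167565 14293 44

Derivation:
  byte[0]=0x8D cont=1 payload=0x0D=13: acc |= 13<<0 -> acc=13 shift=7
  byte[1]=0x9D cont=1 payload=0x1D=29: acc |= 29<<7 -> acc=3725 shift=14
  byte[2]=0x0A cont=0 payload=0x0A=10: acc |= 10<<14 -> acc=167565 shift=21 [end]
Varint 1: bytes[0:3] = 8D 9D 0A -> value 167565 (3 byte(s))
  byte[3]=0xD5 cont=1 payload=0x55=85: acc |= 85<<0 -> acc=85 shift=7
  byte[4]=0x6F cont=0 payload=0x6F=111: acc |= 111<<7 -> acc=14293 shift=14 [end]
Varint 2: bytes[3:5] = D5 6F -> value 14293 (2 byte(s))
  byte[5]=0x2C cont=0 payload=0x2C=44: acc |= 44<<0 -> acc=44 shift=7 [end]
Varint 3: bytes[5:6] = 2C -> value 44 (1 byte(s))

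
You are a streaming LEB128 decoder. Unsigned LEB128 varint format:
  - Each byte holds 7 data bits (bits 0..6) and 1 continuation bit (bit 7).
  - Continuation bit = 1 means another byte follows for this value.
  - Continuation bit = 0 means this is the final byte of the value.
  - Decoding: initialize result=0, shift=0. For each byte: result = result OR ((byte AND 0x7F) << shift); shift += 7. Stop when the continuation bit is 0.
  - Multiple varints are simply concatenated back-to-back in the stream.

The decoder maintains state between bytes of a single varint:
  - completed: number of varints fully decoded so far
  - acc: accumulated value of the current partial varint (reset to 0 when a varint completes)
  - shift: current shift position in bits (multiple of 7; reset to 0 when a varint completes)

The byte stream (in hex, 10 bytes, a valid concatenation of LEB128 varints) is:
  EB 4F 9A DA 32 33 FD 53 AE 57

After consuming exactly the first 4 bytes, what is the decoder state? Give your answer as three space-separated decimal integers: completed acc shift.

Answer: 1 11546 14

Derivation:
byte[0]=0xEB cont=1 payload=0x6B: acc |= 107<<0 -> completed=0 acc=107 shift=7
byte[1]=0x4F cont=0 payload=0x4F: varint #1 complete (value=10219); reset -> completed=1 acc=0 shift=0
byte[2]=0x9A cont=1 payload=0x1A: acc |= 26<<0 -> completed=1 acc=26 shift=7
byte[3]=0xDA cont=1 payload=0x5A: acc |= 90<<7 -> completed=1 acc=11546 shift=14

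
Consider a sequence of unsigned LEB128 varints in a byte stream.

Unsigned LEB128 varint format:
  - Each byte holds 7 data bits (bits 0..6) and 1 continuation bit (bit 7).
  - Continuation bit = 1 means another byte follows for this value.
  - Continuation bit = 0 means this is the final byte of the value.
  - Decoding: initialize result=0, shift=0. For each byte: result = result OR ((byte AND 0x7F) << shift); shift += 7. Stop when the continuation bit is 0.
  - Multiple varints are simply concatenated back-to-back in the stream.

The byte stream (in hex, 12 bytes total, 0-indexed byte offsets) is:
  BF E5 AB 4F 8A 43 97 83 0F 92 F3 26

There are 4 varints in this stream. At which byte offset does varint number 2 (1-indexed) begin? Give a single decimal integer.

  byte[0]=0xBF cont=1 payload=0x3F=63: acc |= 63<<0 -> acc=63 shift=7
  byte[1]=0xE5 cont=1 payload=0x65=101: acc |= 101<<7 -> acc=12991 shift=14
  byte[2]=0xAB cont=1 payload=0x2B=43: acc |= 43<<14 -> acc=717503 shift=21
  byte[3]=0x4F cont=0 payload=0x4F=79: acc |= 79<<21 -> acc=166392511 shift=28 [end]
Varint 1: bytes[0:4] = BF E5 AB 4F -> value 166392511 (4 byte(s))
  byte[4]=0x8A cont=1 payload=0x0A=10: acc |= 10<<0 -> acc=10 shift=7
  byte[5]=0x43 cont=0 payload=0x43=67: acc |= 67<<7 -> acc=8586 shift=14 [end]
Varint 2: bytes[4:6] = 8A 43 -> value 8586 (2 byte(s))
  byte[6]=0x97 cont=1 payload=0x17=23: acc |= 23<<0 -> acc=23 shift=7
  byte[7]=0x83 cont=1 payload=0x03=3: acc |= 3<<7 -> acc=407 shift=14
  byte[8]=0x0F cont=0 payload=0x0F=15: acc |= 15<<14 -> acc=246167 shift=21 [end]
Varint 3: bytes[6:9] = 97 83 0F -> value 246167 (3 byte(s))
  byte[9]=0x92 cont=1 payload=0x12=18: acc |= 18<<0 -> acc=18 shift=7
  byte[10]=0xF3 cont=1 payload=0x73=115: acc |= 115<<7 -> acc=14738 shift=14
  byte[11]=0x26 cont=0 payload=0x26=38: acc |= 38<<14 -> acc=637330 shift=21 [end]
Varint 4: bytes[9:12] = 92 F3 26 -> value 637330 (3 byte(s))

Answer: 4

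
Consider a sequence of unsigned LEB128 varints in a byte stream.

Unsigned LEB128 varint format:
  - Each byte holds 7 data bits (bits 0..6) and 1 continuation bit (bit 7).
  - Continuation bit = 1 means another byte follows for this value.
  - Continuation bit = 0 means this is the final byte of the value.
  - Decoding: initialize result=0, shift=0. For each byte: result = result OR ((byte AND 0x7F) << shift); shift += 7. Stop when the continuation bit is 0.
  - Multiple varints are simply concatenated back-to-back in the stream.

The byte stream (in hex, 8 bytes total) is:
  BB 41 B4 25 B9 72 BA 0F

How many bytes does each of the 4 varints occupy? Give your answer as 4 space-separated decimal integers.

Answer: 2 2 2 2

Derivation:
  byte[0]=0xBB cont=1 payload=0x3B=59: acc |= 59<<0 -> acc=59 shift=7
  byte[1]=0x41 cont=0 payload=0x41=65: acc |= 65<<7 -> acc=8379 shift=14 [end]
Varint 1: bytes[0:2] = BB 41 -> value 8379 (2 byte(s))
  byte[2]=0xB4 cont=1 payload=0x34=52: acc |= 52<<0 -> acc=52 shift=7
  byte[3]=0x25 cont=0 payload=0x25=37: acc |= 37<<7 -> acc=4788 shift=14 [end]
Varint 2: bytes[2:4] = B4 25 -> value 4788 (2 byte(s))
  byte[4]=0xB9 cont=1 payload=0x39=57: acc |= 57<<0 -> acc=57 shift=7
  byte[5]=0x72 cont=0 payload=0x72=114: acc |= 114<<7 -> acc=14649 shift=14 [end]
Varint 3: bytes[4:6] = B9 72 -> value 14649 (2 byte(s))
  byte[6]=0xBA cont=1 payload=0x3A=58: acc |= 58<<0 -> acc=58 shift=7
  byte[7]=0x0F cont=0 payload=0x0F=15: acc |= 15<<7 -> acc=1978 shift=14 [end]
Varint 4: bytes[6:8] = BA 0F -> value 1978 (2 byte(s))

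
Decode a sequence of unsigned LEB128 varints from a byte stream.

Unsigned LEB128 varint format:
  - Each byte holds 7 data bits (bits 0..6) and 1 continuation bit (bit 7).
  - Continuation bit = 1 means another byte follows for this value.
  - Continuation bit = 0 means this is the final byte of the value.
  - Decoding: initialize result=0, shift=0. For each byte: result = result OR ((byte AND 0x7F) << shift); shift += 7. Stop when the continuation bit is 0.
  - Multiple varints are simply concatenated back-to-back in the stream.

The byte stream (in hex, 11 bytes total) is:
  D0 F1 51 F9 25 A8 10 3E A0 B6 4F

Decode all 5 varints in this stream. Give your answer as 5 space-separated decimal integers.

Answer: 1341648 4857 2088 62 1301280

Derivation:
  byte[0]=0xD0 cont=1 payload=0x50=80: acc |= 80<<0 -> acc=80 shift=7
  byte[1]=0xF1 cont=1 payload=0x71=113: acc |= 113<<7 -> acc=14544 shift=14
  byte[2]=0x51 cont=0 payload=0x51=81: acc |= 81<<14 -> acc=1341648 shift=21 [end]
Varint 1: bytes[0:3] = D0 F1 51 -> value 1341648 (3 byte(s))
  byte[3]=0xF9 cont=1 payload=0x79=121: acc |= 121<<0 -> acc=121 shift=7
  byte[4]=0x25 cont=0 payload=0x25=37: acc |= 37<<7 -> acc=4857 shift=14 [end]
Varint 2: bytes[3:5] = F9 25 -> value 4857 (2 byte(s))
  byte[5]=0xA8 cont=1 payload=0x28=40: acc |= 40<<0 -> acc=40 shift=7
  byte[6]=0x10 cont=0 payload=0x10=16: acc |= 16<<7 -> acc=2088 shift=14 [end]
Varint 3: bytes[5:7] = A8 10 -> value 2088 (2 byte(s))
  byte[7]=0x3E cont=0 payload=0x3E=62: acc |= 62<<0 -> acc=62 shift=7 [end]
Varint 4: bytes[7:8] = 3E -> value 62 (1 byte(s))
  byte[8]=0xA0 cont=1 payload=0x20=32: acc |= 32<<0 -> acc=32 shift=7
  byte[9]=0xB6 cont=1 payload=0x36=54: acc |= 54<<7 -> acc=6944 shift=14
  byte[10]=0x4F cont=0 payload=0x4F=79: acc |= 79<<14 -> acc=1301280 shift=21 [end]
Varint 5: bytes[8:11] = A0 B6 4F -> value 1301280 (3 byte(s))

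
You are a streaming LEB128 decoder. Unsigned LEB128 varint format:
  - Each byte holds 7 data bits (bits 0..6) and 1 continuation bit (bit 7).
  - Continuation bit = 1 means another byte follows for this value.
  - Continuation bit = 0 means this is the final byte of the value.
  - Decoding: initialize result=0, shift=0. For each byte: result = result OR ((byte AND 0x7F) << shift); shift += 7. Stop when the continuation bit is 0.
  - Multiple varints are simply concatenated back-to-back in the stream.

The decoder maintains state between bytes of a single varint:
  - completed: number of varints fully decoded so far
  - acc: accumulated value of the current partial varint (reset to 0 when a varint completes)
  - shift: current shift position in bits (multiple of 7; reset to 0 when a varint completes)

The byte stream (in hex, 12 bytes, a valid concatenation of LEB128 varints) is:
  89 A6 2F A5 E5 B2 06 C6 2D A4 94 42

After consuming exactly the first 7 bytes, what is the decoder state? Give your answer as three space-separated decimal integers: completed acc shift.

byte[0]=0x89 cont=1 payload=0x09: acc |= 9<<0 -> completed=0 acc=9 shift=7
byte[1]=0xA6 cont=1 payload=0x26: acc |= 38<<7 -> completed=0 acc=4873 shift=14
byte[2]=0x2F cont=0 payload=0x2F: varint #1 complete (value=774921); reset -> completed=1 acc=0 shift=0
byte[3]=0xA5 cont=1 payload=0x25: acc |= 37<<0 -> completed=1 acc=37 shift=7
byte[4]=0xE5 cont=1 payload=0x65: acc |= 101<<7 -> completed=1 acc=12965 shift=14
byte[5]=0xB2 cont=1 payload=0x32: acc |= 50<<14 -> completed=1 acc=832165 shift=21
byte[6]=0x06 cont=0 payload=0x06: varint #2 complete (value=13415077); reset -> completed=2 acc=0 shift=0

Answer: 2 0 0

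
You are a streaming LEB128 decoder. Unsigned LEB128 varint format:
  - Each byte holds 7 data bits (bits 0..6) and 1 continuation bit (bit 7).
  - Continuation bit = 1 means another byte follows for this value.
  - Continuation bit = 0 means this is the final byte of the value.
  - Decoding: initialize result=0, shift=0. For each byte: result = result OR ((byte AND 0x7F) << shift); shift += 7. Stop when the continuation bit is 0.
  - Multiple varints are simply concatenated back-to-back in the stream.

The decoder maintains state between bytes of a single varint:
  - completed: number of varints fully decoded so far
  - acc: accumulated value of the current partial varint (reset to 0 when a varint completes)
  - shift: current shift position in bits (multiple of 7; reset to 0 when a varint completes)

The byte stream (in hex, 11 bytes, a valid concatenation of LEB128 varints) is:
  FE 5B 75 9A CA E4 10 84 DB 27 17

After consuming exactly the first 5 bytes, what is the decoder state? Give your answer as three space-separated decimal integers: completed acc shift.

byte[0]=0xFE cont=1 payload=0x7E: acc |= 126<<0 -> completed=0 acc=126 shift=7
byte[1]=0x5B cont=0 payload=0x5B: varint #1 complete (value=11774); reset -> completed=1 acc=0 shift=0
byte[2]=0x75 cont=0 payload=0x75: varint #2 complete (value=117); reset -> completed=2 acc=0 shift=0
byte[3]=0x9A cont=1 payload=0x1A: acc |= 26<<0 -> completed=2 acc=26 shift=7
byte[4]=0xCA cont=1 payload=0x4A: acc |= 74<<7 -> completed=2 acc=9498 shift=14

Answer: 2 9498 14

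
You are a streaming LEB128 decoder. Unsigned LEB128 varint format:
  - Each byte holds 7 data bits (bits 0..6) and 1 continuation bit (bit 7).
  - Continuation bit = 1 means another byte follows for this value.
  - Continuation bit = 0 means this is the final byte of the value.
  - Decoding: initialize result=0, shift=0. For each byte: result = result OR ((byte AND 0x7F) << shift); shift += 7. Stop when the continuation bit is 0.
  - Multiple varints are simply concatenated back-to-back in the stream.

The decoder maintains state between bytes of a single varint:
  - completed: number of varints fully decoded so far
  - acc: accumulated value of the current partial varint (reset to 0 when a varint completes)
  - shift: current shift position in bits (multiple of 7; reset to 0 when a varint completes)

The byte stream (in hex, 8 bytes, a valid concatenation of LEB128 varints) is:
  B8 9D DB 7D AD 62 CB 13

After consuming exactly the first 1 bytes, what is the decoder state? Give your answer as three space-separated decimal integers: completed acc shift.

Answer: 0 56 7

Derivation:
byte[0]=0xB8 cont=1 payload=0x38: acc |= 56<<0 -> completed=0 acc=56 shift=7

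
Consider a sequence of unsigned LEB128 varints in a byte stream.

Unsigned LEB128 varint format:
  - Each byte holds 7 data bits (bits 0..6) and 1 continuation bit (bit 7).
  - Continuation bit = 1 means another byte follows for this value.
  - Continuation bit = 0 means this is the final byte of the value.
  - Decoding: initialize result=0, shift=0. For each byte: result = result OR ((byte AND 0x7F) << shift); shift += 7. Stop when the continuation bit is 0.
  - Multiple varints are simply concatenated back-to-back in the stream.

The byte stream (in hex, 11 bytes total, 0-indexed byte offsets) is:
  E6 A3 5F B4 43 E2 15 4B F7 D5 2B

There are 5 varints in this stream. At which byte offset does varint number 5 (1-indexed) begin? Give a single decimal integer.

Answer: 8

Derivation:
  byte[0]=0xE6 cont=1 payload=0x66=102: acc |= 102<<0 -> acc=102 shift=7
  byte[1]=0xA3 cont=1 payload=0x23=35: acc |= 35<<7 -> acc=4582 shift=14
  byte[2]=0x5F cont=0 payload=0x5F=95: acc |= 95<<14 -> acc=1561062 shift=21 [end]
Varint 1: bytes[0:3] = E6 A3 5F -> value 1561062 (3 byte(s))
  byte[3]=0xB4 cont=1 payload=0x34=52: acc |= 52<<0 -> acc=52 shift=7
  byte[4]=0x43 cont=0 payload=0x43=67: acc |= 67<<7 -> acc=8628 shift=14 [end]
Varint 2: bytes[3:5] = B4 43 -> value 8628 (2 byte(s))
  byte[5]=0xE2 cont=1 payload=0x62=98: acc |= 98<<0 -> acc=98 shift=7
  byte[6]=0x15 cont=0 payload=0x15=21: acc |= 21<<7 -> acc=2786 shift=14 [end]
Varint 3: bytes[5:7] = E2 15 -> value 2786 (2 byte(s))
  byte[7]=0x4B cont=0 payload=0x4B=75: acc |= 75<<0 -> acc=75 shift=7 [end]
Varint 4: bytes[7:8] = 4B -> value 75 (1 byte(s))
  byte[8]=0xF7 cont=1 payload=0x77=119: acc |= 119<<0 -> acc=119 shift=7
  byte[9]=0xD5 cont=1 payload=0x55=85: acc |= 85<<7 -> acc=10999 shift=14
  byte[10]=0x2B cont=0 payload=0x2B=43: acc |= 43<<14 -> acc=715511 shift=21 [end]
Varint 5: bytes[8:11] = F7 D5 2B -> value 715511 (3 byte(s))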